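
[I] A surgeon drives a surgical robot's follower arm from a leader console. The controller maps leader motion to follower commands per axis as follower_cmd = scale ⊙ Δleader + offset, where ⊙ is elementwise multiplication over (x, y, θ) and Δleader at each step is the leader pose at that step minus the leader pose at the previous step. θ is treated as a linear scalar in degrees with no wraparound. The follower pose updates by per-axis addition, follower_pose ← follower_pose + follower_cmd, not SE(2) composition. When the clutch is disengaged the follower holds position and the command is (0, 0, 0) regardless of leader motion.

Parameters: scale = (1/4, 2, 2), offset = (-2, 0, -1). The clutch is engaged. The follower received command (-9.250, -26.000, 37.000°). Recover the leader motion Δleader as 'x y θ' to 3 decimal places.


axis x: (-9.250 − -2) / (1/4) = -29.000
axis y: (-26.000 − 0) / (2) = -13.000
axis θ: (37.000 − -1) / (2) = 19.000

-29.000 -13.000 19.000


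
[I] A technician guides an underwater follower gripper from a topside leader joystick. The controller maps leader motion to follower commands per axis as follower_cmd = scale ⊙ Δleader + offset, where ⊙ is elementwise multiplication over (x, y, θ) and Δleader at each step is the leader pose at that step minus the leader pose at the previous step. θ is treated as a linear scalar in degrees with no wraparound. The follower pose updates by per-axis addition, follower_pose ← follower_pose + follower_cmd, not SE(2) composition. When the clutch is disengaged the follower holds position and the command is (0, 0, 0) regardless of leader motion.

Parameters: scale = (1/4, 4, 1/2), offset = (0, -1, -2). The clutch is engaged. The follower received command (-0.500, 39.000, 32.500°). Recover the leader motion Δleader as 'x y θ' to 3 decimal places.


-2.000 10.000 69.000

axis x: (-0.500 − 0) / (1/4) = -2.000
axis y: (39.000 − -1) / (4) = 10.000
axis θ: (32.500 − -2) / (1/2) = 69.000


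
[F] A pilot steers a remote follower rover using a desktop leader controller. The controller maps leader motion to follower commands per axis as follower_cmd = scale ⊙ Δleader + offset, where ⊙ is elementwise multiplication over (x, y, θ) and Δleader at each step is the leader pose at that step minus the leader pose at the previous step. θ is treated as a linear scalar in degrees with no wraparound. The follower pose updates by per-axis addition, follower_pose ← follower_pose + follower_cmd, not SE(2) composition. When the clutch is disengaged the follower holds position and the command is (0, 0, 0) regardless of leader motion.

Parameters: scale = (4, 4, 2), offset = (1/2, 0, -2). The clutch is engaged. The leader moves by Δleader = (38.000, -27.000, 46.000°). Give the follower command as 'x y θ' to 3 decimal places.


axis x: 4·38.000 + 1/2 = 152.500
axis y: 4·-27.000 + 0 = -108.000
axis θ: 2·46.000 + -2 = 90.000

152.500 -108.000 90.000


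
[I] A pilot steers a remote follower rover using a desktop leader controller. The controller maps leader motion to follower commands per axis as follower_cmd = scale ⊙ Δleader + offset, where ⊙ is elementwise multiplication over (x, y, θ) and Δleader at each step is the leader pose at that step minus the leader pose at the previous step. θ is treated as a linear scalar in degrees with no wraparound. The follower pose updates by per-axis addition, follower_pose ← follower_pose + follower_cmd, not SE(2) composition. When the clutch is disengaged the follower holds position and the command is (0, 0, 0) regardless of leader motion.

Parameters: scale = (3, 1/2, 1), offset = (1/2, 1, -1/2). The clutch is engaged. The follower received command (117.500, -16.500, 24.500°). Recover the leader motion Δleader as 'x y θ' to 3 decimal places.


39.000 -35.000 25.000

axis x: (117.500 − 1/2) / (3) = 39.000
axis y: (-16.500 − 1) / (1/2) = -35.000
axis θ: (24.500 − -1/2) / (1) = 25.000


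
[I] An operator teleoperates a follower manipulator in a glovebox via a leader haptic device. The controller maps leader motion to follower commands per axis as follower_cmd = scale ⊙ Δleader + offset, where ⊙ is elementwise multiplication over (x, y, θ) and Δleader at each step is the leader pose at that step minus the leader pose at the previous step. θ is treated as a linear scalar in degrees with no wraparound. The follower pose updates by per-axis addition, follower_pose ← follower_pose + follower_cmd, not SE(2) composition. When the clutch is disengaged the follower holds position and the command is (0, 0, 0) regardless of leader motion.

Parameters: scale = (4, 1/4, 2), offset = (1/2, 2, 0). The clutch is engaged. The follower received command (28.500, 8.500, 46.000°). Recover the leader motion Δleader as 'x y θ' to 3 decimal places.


axis x: (28.500 − 1/2) / (4) = 7.000
axis y: (8.500 − 2) / (1/4) = 26.000
axis θ: (46.000 − 0) / (2) = 23.000

7.000 26.000 23.000


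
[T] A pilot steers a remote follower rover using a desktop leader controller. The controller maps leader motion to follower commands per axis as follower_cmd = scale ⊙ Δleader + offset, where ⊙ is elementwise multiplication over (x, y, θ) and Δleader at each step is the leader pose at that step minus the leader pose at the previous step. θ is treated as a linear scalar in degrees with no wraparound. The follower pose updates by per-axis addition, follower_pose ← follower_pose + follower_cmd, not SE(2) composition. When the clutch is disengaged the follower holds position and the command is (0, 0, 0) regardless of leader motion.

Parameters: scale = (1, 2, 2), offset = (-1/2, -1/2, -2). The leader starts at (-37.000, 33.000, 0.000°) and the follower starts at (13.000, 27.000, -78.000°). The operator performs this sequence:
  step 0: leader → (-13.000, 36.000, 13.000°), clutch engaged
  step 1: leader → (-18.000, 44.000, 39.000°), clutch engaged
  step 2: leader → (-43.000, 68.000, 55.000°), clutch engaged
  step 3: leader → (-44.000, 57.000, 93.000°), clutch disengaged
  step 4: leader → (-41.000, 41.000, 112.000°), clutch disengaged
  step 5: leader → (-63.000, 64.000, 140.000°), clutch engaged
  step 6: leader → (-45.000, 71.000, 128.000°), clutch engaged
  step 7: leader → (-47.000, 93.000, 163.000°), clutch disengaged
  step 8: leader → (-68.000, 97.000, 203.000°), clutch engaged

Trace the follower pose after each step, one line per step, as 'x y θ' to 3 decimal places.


step 0: Δleader=(24.000, 3.000, 13.000°), engaged; cmd=(23.500, 5.500, 24.000°) → follower=(36.500, 32.500, -54.000°)
step 1: Δleader=(-5.000, 8.000, 26.000°), engaged; cmd=(-5.500, 15.500, 50.000°) → follower=(31.000, 48.000, -4.000°)
step 2: Δleader=(-25.000, 24.000, 16.000°), engaged; cmd=(-25.500, 47.500, 30.000°) → follower=(5.500, 95.500, 26.000°)
step 3: Δleader=(-1.000, -11.000, 38.000°), disengaged; cmd=(0,0,0) → follower holds at (5.500, 95.500, 26.000°)
step 4: Δleader=(3.000, -16.000, 19.000°), disengaged; cmd=(0,0,0) → follower holds at (5.500, 95.500, 26.000°)
step 5: Δleader=(-22.000, 23.000, 28.000°), engaged; cmd=(-22.500, 45.500, 54.000°) → follower=(-17.000, 141.000, 80.000°)
step 6: Δleader=(18.000, 7.000, -12.000°), engaged; cmd=(17.500, 13.500, -26.000°) → follower=(0.500, 154.500, 54.000°)
step 7: Δleader=(-2.000, 22.000, 35.000°), disengaged; cmd=(0,0,0) → follower holds at (0.500, 154.500, 54.000°)
step 8: Δleader=(-21.000, 4.000, 40.000°), engaged; cmd=(-21.500, 7.500, 78.000°) → follower=(-21.000, 162.000, 132.000°)

36.500 32.500 -54.000
31.000 48.000 -4.000
5.500 95.500 26.000
5.500 95.500 26.000
5.500 95.500 26.000
-17.000 141.000 80.000
0.500 154.500 54.000
0.500 154.500 54.000
-21.000 162.000 132.000


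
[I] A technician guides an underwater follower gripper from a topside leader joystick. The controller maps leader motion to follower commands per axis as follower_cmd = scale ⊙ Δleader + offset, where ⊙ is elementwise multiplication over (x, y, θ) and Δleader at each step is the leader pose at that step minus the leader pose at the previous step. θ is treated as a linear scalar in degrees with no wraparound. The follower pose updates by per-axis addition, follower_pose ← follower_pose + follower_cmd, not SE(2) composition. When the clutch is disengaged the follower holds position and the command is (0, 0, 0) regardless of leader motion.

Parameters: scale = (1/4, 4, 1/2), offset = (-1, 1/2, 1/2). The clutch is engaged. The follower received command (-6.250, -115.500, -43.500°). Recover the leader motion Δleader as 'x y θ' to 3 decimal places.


axis x: (-6.250 − -1) / (1/4) = -21.000
axis y: (-115.500 − 1/2) / (4) = -29.000
axis θ: (-43.500 − 1/2) / (1/2) = -88.000

-21.000 -29.000 -88.000


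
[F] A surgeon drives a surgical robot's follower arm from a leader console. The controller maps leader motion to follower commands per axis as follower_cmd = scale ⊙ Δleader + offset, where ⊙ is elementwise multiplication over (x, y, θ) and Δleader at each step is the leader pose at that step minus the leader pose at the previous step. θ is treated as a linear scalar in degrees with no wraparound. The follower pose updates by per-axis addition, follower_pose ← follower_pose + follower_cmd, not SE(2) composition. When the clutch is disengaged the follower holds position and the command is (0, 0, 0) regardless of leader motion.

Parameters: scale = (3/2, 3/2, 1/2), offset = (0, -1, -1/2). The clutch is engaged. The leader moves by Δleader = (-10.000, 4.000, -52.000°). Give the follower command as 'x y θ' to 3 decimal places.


-15.000 5.000 -26.500

axis x: 3/2·-10.000 + 0 = -15.000
axis y: 3/2·4.000 + -1 = 5.000
axis θ: 1/2·-52.000 + -1/2 = -26.500


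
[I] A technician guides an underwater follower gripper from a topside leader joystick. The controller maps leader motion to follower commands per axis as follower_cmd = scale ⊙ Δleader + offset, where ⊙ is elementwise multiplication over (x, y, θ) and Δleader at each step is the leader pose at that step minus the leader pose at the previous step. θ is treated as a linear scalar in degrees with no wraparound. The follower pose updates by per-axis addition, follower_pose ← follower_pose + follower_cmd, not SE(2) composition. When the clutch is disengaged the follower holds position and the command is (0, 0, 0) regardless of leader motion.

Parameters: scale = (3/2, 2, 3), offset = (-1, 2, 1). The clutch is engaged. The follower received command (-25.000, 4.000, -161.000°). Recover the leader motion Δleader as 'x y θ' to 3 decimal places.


axis x: (-25.000 − -1) / (3/2) = -16.000
axis y: (4.000 − 2) / (2) = 1.000
axis θ: (-161.000 − 1) / (3) = -54.000

-16.000 1.000 -54.000


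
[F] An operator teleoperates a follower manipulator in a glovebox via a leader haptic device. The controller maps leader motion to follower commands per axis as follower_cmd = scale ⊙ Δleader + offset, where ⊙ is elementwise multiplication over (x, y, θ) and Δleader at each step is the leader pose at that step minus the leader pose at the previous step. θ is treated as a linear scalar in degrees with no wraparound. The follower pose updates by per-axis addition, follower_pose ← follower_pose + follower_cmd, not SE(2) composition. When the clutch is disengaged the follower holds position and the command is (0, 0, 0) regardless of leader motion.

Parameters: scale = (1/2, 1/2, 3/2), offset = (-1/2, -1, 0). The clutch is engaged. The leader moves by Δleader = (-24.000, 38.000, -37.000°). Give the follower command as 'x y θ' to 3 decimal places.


-12.500 18.000 -55.500

axis x: 1/2·-24.000 + -1/2 = -12.500
axis y: 1/2·38.000 + -1 = 18.000
axis θ: 3/2·-37.000 + 0 = -55.500


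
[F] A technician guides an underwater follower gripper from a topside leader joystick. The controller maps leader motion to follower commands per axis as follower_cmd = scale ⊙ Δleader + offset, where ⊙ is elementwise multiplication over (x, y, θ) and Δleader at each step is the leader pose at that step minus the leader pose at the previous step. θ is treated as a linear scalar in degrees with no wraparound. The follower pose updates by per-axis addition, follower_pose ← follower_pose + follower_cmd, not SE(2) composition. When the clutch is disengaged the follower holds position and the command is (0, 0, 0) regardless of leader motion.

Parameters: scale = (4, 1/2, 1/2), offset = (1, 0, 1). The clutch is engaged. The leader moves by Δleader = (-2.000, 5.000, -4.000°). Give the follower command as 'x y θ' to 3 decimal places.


axis x: 4·-2.000 + 1 = -7.000
axis y: 1/2·5.000 + 0 = 2.500
axis θ: 1/2·-4.000 + 1 = -1.000

-7.000 2.500 -1.000


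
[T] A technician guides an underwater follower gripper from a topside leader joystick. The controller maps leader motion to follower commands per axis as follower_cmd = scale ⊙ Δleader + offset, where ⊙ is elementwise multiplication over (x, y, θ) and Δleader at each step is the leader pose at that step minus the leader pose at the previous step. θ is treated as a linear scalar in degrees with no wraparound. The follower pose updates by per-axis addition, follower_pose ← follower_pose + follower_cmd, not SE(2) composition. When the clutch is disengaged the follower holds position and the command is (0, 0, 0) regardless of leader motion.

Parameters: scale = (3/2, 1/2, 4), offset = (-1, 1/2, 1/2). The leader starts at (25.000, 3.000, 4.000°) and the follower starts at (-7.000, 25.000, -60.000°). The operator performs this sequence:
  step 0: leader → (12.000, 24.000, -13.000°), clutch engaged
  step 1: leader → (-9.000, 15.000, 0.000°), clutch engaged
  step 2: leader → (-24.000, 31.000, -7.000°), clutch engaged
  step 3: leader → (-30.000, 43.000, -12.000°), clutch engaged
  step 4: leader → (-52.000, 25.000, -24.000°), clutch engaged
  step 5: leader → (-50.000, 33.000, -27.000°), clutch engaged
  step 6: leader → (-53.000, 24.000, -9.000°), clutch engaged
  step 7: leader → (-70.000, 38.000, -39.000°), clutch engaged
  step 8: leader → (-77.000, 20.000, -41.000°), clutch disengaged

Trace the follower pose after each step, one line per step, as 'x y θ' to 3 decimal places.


-27.500 36.000 -127.500
-60.000 32.000 -75.000
-83.500 40.500 -102.500
-93.500 47.000 -122.000
-127.500 38.500 -169.500
-125.500 43.000 -181.000
-131.000 39.000 -108.500
-157.500 46.500 -228.000
-157.500 46.500 -228.000

step 0: Δleader=(-13.000, 21.000, -17.000°), engaged; cmd=(-20.500, 11.000, -67.500°) → follower=(-27.500, 36.000, -127.500°)
step 1: Δleader=(-21.000, -9.000, 13.000°), engaged; cmd=(-32.500, -4.000, 52.500°) → follower=(-60.000, 32.000, -75.000°)
step 2: Δleader=(-15.000, 16.000, -7.000°), engaged; cmd=(-23.500, 8.500, -27.500°) → follower=(-83.500, 40.500, -102.500°)
step 3: Δleader=(-6.000, 12.000, -5.000°), engaged; cmd=(-10.000, 6.500, -19.500°) → follower=(-93.500, 47.000, -122.000°)
step 4: Δleader=(-22.000, -18.000, -12.000°), engaged; cmd=(-34.000, -8.500, -47.500°) → follower=(-127.500, 38.500, -169.500°)
step 5: Δleader=(2.000, 8.000, -3.000°), engaged; cmd=(2.000, 4.500, -11.500°) → follower=(-125.500, 43.000, -181.000°)
step 6: Δleader=(-3.000, -9.000, 18.000°), engaged; cmd=(-5.500, -4.000, 72.500°) → follower=(-131.000, 39.000, -108.500°)
step 7: Δleader=(-17.000, 14.000, -30.000°), engaged; cmd=(-26.500, 7.500, -119.500°) → follower=(-157.500, 46.500, -228.000°)
step 8: Δleader=(-7.000, -18.000, -2.000°), disengaged; cmd=(0,0,0) → follower holds at (-157.500, 46.500, -228.000°)


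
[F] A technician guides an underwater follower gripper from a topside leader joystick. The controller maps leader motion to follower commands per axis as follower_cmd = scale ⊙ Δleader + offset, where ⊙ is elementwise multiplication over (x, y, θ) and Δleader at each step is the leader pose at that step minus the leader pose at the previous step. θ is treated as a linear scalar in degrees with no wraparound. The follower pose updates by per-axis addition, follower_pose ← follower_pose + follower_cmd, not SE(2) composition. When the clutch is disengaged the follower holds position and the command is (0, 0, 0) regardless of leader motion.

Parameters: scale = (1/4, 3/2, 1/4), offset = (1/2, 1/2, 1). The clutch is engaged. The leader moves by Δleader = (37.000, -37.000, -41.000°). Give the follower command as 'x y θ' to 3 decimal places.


9.750 -55.000 -9.250

axis x: 1/4·37.000 + 1/2 = 9.750
axis y: 3/2·-37.000 + 1/2 = -55.000
axis θ: 1/4·-41.000 + 1 = -9.250


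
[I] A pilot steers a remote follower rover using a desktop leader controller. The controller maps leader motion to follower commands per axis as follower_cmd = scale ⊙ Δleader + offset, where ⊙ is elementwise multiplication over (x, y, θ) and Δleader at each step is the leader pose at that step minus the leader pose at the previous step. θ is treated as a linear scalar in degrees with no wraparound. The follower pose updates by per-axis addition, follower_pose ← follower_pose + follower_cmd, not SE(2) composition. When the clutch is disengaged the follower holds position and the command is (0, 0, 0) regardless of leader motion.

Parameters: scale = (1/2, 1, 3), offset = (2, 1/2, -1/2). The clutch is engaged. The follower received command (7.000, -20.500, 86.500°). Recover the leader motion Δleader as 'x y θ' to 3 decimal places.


10.000 -21.000 29.000

axis x: (7.000 − 2) / (1/2) = 10.000
axis y: (-20.500 − 1/2) / (1) = -21.000
axis θ: (86.500 − -1/2) / (3) = 29.000


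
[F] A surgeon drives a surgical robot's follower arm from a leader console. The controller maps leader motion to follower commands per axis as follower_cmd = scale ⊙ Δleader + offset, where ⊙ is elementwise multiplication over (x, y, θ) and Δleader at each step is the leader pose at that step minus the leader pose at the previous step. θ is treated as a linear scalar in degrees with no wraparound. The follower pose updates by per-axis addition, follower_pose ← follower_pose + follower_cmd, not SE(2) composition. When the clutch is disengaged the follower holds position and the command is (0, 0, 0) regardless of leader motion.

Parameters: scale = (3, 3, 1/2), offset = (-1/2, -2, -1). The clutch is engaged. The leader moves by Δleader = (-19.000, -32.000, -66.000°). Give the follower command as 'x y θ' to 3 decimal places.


axis x: 3·-19.000 + -1/2 = -57.500
axis y: 3·-32.000 + -2 = -98.000
axis θ: 1/2·-66.000 + -1 = -34.000

-57.500 -98.000 -34.000


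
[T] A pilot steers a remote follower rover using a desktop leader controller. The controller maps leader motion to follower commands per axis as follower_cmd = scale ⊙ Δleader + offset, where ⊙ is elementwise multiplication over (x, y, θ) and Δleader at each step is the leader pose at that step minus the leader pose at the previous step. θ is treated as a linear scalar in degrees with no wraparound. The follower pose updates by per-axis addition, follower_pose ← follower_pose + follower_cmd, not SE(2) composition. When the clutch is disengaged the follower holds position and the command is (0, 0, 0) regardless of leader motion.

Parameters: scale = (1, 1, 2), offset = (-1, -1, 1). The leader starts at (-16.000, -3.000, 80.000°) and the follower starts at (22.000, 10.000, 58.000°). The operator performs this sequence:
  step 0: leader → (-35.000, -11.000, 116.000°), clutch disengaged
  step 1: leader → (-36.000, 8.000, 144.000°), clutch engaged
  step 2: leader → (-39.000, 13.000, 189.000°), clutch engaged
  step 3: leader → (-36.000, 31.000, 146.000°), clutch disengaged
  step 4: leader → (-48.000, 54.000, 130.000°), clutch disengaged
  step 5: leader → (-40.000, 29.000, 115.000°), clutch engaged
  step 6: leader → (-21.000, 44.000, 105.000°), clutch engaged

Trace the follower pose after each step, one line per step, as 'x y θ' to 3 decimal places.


22.000 10.000 58.000
20.000 28.000 115.000
16.000 32.000 206.000
16.000 32.000 206.000
16.000 32.000 206.000
23.000 6.000 177.000
41.000 20.000 158.000

step 0: Δleader=(-19.000, -8.000, 36.000°), disengaged; cmd=(0,0,0) → follower holds at (22.000, 10.000, 58.000°)
step 1: Δleader=(-1.000, 19.000, 28.000°), engaged; cmd=(-2.000, 18.000, 57.000°) → follower=(20.000, 28.000, 115.000°)
step 2: Δleader=(-3.000, 5.000, 45.000°), engaged; cmd=(-4.000, 4.000, 91.000°) → follower=(16.000, 32.000, 206.000°)
step 3: Δleader=(3.000, 18.000, -43.000°), disengaged; cmd=(0,0,0) → follower holds at (16.000, 32.000, 206.000°)
step 4: Δleader=(-12.000, 23.000, -16.000°), disengaged; cmd=(0,0,0) → follower holds at (16.000, 32.000, 206.000°)
step 5: Δleader=(8.000, -25.000, -15.000°), engaged; cmd=(7.000, -26.000, -29.000°) → follower=(23.000, 6.000, 177.000°)
step 6: Δleader=(19.000, 15.000, -10.000°), engaged; cmd=(18.000, 14.000, -19.000°) → follower=(41.000, 20.000, 158.000°)


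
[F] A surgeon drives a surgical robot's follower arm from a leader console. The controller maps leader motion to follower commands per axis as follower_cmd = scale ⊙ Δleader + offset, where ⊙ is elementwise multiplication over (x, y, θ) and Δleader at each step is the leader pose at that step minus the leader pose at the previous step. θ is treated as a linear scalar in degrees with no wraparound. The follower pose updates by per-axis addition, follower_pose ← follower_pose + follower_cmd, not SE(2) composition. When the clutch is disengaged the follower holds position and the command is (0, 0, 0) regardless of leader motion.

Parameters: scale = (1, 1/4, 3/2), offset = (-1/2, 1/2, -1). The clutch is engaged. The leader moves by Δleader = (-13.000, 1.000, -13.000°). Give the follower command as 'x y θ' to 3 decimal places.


-13.500 0.750 -20.500

axis x: 1·-13.000 + -1/2 = -13.500
axis y: 1/4·1.000 + 1/2 = 0.750
axis θ: 3/2·-13.000 + -1 = -20.500


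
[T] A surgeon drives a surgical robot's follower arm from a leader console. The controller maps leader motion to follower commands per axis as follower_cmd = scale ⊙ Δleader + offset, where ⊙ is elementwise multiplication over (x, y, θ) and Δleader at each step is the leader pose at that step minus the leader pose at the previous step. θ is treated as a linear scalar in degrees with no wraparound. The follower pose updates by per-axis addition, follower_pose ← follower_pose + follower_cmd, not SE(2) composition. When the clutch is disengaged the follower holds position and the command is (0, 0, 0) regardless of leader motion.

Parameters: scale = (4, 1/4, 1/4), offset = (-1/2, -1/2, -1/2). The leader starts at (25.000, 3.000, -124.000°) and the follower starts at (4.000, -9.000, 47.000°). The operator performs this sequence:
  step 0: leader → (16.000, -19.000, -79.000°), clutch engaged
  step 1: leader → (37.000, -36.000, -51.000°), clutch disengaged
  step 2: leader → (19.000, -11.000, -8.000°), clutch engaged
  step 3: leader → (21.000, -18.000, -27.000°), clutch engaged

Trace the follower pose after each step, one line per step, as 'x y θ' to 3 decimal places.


step 0: Δleader=(-9.000, -22.000, 45.000°), engaged; cmd=(-36.500, -6.000, 10.750°) → follower=(-32.500, -15.000, 57.750°)
step 1: Δleader=(21.000, -17.000, 28.000°), disengaged; cmd=(0,0,0) → follower holds at (-32.500, -15.000, 57.750°)
step 2: Δleader=(-18.000, 25.000, 43.000°), engaged; cmd=(-72.500, 5.750, 10.250°) → follower=(-105.000, -9.250, 68.000°)
step 3: Δleader=(2.000, -7.000, -19.000°), engaged; cmd=(7.500, -2.250, -5.250°) → follower=(-97.500, -11.500, 62.750°)

-32.500 -15.000 57.750
-32.500 -15.000 57.750
-105.000 -9.250 68.000
-97.500 -11.500 62.750


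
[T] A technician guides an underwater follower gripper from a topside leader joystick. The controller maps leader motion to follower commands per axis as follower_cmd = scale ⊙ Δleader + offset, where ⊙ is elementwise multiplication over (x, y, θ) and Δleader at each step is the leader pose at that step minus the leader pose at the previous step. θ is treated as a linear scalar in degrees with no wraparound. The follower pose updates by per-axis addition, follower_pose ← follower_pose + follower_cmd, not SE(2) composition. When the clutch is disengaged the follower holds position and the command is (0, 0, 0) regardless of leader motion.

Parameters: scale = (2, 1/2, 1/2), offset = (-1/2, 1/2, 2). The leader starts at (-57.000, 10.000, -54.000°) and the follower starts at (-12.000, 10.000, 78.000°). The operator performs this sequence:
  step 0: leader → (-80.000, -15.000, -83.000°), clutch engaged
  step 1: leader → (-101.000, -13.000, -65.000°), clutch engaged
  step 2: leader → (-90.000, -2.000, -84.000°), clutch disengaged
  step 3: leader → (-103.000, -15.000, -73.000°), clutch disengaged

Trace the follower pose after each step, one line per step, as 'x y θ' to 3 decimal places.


-58.500 -2.000 65.500
-101.000 -0.500 76.500
-101.000 -0.500 76.500
-101.000 -0.500 76.500

step 0: Δleader=(-23.000, -25.000, -29.000°), engaged; cmd=(-46.500, -12.000, -12.500°) → follower=(-58.500, -2.000, 65.500°)
step 1: Δleader=(-21.000, 2.000, 18.000°), engaged; cmd=(-42.500, 1.500, 11.000°) → follower=(-101.000, -0.500, 76.500°)
step 2: Δleader=(11.000, 11.000, -19.000°), disengaged; cmd=(0,0,0) → follower holds at (-101.000, -0.500, 76.500°)
step 3: Δleader=(-13.000, -13.000, 11.000°), disengaged; cmd=(0,0,0) → follower holds at (-101.000, -0.500, 76.500°)


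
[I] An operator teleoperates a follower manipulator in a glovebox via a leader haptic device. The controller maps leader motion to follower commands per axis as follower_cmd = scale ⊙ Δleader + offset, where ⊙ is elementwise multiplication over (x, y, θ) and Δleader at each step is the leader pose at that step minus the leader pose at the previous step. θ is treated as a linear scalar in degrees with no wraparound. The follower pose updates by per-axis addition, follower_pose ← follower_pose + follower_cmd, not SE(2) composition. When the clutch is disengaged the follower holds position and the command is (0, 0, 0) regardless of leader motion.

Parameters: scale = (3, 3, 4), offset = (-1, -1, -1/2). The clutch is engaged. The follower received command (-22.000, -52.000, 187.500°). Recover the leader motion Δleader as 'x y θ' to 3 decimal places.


axis x: (-22.000 − -1) / (3) = -7.000
axis y: (-52.000 − -1) / (3) = -17.000
axis θ: (187.500 − -1/2) / (4) = 47.000

-7.000 -17.000 47.000


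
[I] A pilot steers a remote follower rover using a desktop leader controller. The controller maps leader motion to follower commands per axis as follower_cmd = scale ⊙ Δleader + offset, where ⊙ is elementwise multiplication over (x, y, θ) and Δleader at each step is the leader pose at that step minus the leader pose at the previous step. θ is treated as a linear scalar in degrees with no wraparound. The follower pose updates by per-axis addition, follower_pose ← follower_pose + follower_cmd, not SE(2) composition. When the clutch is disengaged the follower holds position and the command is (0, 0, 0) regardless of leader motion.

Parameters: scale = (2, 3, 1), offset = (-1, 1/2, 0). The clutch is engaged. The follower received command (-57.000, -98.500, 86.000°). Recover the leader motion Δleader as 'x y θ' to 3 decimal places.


-28.000 -33.000 86.000

axis x: (-57.000 − -1) / (2) = -28.000
axis y: (-98.500 − 1/2) / (3) = -33.000
axis θ: (86.000 − 0) / (1) = 86.000


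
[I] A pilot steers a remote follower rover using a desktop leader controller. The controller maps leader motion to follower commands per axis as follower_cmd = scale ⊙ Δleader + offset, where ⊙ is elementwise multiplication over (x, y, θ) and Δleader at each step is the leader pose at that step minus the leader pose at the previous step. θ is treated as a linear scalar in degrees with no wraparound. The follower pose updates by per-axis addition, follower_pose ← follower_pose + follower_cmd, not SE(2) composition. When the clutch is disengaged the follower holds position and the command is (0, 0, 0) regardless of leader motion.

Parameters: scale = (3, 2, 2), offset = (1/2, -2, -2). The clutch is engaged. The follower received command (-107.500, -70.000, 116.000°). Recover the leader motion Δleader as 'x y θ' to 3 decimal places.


-36.000 -34.000 59.000

axis x: (-107.500 − 1/2) / (3) = -36.000
axis y: (-70.000 − -2) / (2) = -34.000
axis θ: (116.000 − -2) / (2) = 59.000


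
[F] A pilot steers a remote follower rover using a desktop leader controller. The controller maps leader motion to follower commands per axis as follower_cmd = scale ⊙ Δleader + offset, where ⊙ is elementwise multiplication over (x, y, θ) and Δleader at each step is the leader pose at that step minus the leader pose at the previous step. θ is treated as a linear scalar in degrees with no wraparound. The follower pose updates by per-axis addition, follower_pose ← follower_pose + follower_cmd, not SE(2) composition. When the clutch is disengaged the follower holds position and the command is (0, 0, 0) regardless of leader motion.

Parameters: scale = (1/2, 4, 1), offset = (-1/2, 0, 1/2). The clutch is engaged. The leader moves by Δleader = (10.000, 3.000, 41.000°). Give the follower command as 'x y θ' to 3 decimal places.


axis x: 1/2·10.000 + -1/2 = 4.500
axis y: 4·3.000 + 0 = 12.000
axis θ: 1·41.000 + 1/2 = 41.500

4.500 12.000 41.500


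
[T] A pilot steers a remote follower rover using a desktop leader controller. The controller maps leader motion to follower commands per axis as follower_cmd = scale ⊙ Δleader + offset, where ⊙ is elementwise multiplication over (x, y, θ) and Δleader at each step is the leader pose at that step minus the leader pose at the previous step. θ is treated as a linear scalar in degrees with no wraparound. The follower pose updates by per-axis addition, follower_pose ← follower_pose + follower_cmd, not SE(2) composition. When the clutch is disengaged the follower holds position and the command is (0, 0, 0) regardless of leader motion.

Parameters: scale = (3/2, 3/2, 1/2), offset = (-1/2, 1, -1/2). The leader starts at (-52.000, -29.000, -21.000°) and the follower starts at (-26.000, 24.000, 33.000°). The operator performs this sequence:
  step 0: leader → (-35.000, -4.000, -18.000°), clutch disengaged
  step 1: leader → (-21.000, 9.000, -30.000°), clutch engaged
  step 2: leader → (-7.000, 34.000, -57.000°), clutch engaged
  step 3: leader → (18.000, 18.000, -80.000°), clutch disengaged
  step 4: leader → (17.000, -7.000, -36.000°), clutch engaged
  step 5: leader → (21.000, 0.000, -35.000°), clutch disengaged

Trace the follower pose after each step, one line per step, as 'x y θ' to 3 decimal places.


-26.000 24.000 33.000
-5.500 44.500 26.500
15.000 83.000 12.500
15.000 83.000 12.500
13.000 46.500 34.000
13.000 46.500 34.000

step 0: Δleader=(17.000, 25.000, 3.000°), disengaged; cmd=(0,0,0) → follower holds at (-26.000, 24.000, 33.000°)
step 1: Δleader=(14.000, 13.000, -12.000°), engaged; cmd=(20.500, 20.500, -6.500°) → follower=(-5.500, 44.500, 26.500°)
step 2: Δleader=(14.000, 25.000, -27.000°), engaged; cmd=(20.500, 38.500, -14.000°) → follower=(15.000, 83.000, 12.500°)
step 3: Δleader=(25.000, -16.000, -23.000°), disengaged; cmd=(0,0,0) → follower holds at (15.000, 83.000, 12.500°)
step 4: Δleader=(-1.000, -25.000, 44.000°), engaged; cmd=(-2.000, -36.500, 21.500°) → follower=(13.000, 46.500, 34.000°)
step 5: Δleader=(4.000, 7.000, 1.000°), disengaged; cmd=(0,0,0) → follower holds at (13.000, 46.500, 34.000°)


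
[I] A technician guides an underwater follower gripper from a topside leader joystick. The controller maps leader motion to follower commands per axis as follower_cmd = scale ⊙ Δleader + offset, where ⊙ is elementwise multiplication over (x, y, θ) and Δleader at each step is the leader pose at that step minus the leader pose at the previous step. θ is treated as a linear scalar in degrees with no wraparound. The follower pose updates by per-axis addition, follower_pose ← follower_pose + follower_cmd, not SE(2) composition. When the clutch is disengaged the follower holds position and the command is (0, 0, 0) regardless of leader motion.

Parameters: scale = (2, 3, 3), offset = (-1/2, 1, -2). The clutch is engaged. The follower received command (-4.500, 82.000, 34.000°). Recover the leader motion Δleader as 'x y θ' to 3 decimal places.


axis x: (-4.500 − -1/2) / (2) = -2.000
axis y: (82.000 − 1) / (3) = 27.000
axis θ: (34.000 − -2) / (3) = 12.000

-2.000 27.000 12.000


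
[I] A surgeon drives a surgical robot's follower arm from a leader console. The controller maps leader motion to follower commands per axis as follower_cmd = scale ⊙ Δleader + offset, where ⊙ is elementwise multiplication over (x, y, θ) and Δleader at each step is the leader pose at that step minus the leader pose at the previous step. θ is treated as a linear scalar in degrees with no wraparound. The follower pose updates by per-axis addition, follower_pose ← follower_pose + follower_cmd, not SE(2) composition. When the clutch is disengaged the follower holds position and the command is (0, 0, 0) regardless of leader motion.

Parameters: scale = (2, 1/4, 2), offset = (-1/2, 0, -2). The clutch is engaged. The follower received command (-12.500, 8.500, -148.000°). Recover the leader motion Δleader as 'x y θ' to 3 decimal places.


-6.000 34.000 -73.000

axis x: (-12.500 − -1/2) / (2) = -6.000
axis y: (8.500 − 0) / (1/4) = 34.000
axis θ: (-148.000 − -2) / (2) = -73.000


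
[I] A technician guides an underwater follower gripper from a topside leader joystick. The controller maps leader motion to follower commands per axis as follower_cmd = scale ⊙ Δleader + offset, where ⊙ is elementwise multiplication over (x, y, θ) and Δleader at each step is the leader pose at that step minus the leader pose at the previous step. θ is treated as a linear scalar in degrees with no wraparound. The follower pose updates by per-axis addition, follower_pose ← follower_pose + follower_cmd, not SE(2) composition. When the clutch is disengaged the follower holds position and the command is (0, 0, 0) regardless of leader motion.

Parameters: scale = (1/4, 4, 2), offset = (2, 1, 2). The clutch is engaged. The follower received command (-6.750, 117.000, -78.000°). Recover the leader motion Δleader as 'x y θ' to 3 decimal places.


axis x: (-6.750 − 2) / (1/4) = -35.000
axis y: (117.000 − 1) / (4) = 29.000
axis θ: (-78.000 − 2) / (2) = -40.000

-35.000 29.000 -40.000


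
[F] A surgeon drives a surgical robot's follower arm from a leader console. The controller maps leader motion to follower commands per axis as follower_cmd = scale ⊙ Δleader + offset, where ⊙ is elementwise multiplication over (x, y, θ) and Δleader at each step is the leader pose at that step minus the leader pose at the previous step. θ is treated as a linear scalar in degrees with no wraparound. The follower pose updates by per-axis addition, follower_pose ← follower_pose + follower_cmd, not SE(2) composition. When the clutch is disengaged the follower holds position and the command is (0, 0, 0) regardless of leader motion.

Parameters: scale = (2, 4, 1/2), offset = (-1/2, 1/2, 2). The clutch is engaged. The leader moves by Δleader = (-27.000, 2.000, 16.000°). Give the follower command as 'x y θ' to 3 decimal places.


-54.500 8.500 10.000

axis x: 2·-27.000 + -1/2 = -54.500
axis y: 4·2.000 + 1/2 = 8.500
axis θ: 1/2·16.000 + 2 = 10.000


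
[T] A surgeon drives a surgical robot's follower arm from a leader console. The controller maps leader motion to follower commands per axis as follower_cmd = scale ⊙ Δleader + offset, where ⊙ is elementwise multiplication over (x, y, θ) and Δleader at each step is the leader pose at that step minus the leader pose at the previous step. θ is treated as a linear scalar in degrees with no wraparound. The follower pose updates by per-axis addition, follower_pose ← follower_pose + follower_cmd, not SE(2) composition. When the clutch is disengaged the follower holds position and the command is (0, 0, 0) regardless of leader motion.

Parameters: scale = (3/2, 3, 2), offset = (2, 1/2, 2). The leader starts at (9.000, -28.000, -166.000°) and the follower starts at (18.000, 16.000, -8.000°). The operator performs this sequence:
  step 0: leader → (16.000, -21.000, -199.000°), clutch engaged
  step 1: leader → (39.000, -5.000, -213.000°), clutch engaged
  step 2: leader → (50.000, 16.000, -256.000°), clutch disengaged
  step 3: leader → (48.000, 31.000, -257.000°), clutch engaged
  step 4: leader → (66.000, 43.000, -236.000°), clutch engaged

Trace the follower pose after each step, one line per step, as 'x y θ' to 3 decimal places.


30.500 37.500 -72.000
67.000 86.000 -98.000
67.000 86.000 -98.000
66.000 131.500 -98.000
95.000 168.000 -54.000

step 0: Δleader=(7.000, 7.000, -33.000°), engaged; cmd=(12.500, 21.500, -64.000°) → follower=(30.500, 37.500, -72.000°)
step 1: Δleader=(23.000, 16.000, -14.000°), engaged; cmd=(36.500, 48.500, -26.000°) → follower=(67.000, 86.000, -98.000°)
step 2: Δleader=(11.000, 21.000, -43.000°), disengaged; cmd=(0,0,0) → follower holds at (67.000, 86.000, -98.000°)
step 3: Δleader=(-2.000, 15.000, -1.000°), engaged; cmd=(-1.000, 45.500, 0.000°) → follower=(66.000, 131.500, -98.000°)
step 4: Δleader=(18.000, 12.000, 21.000°), engaged; cmd=(29.000, 36.500, 44.000°) → follower=(95.000, 168.000, -54.000°)


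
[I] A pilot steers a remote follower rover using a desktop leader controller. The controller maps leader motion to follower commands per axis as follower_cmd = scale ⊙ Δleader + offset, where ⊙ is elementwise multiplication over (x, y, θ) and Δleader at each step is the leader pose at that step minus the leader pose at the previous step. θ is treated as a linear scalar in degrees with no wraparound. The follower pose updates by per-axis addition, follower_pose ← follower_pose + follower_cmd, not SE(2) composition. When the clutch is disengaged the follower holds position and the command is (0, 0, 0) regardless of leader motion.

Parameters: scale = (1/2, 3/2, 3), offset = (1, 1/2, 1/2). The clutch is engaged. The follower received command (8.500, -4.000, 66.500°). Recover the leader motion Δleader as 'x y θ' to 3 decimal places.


15.000 -3.000 22.000

axis x: (8.500 − 1) / (1/2) = 15.000
axis y: (-4.000 − 1/2) / (3/2) = -3.000
axis θ: (66.500 − 1/2) / (3) = 22.000


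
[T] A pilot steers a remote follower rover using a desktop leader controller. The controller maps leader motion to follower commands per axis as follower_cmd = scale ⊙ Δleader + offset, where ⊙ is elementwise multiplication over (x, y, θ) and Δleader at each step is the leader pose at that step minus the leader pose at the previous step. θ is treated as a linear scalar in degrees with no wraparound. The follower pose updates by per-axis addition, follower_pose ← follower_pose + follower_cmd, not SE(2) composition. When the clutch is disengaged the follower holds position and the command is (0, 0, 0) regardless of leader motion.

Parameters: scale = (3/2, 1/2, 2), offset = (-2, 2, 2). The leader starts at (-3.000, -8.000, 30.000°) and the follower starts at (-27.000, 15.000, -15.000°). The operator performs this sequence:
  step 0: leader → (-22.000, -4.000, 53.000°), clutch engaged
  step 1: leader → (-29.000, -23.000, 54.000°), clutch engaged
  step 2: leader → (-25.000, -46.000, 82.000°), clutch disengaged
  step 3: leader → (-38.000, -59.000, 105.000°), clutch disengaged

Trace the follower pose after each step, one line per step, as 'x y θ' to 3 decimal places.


step 0: Δleader=(-19.000, 4.000, 23.000°), engaged; cmd=(-30.500, 4.000, 48.000°) → follower=(-57.500, 19.000, 33.000°)
step 1: Δleader=(-7.000, -19.000, 1.000°), engaged; cmd=(-12.500, -7.500, 4.000°) → follower=(-70.000, 11.500, 37.000°)
step 2: Δleader=(4.000, -23.000, 28.000°), disengaged; cmd=(0,0,0) → follower holds at (-70.000, 11.500, 37.000°)
step 3: Δleader=(-13.000, -13.000, 23.000°), disengaged; cmd=(0,0,0) → follower holds at (-70.000, 11.500, 37.000°)

-57.500 19.000 33.000
-70.000 11.500 37.000
-70.000 11.500 37.000
-70.000 11.500 37.000
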